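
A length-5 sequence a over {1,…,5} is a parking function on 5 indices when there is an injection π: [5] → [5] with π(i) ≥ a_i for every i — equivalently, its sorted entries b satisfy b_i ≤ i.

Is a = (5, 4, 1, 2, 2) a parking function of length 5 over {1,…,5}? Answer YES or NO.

Sorted: b = (1, 2, 2, 4, 5).
  b_1=1 ≤ 1
  b_2=2 ≤ 2
  b_3=2 ≤ 3
  b_4=4 ≤ 4
  b_5=5 ≤ 5
All bounds hold ⇒ YES

YES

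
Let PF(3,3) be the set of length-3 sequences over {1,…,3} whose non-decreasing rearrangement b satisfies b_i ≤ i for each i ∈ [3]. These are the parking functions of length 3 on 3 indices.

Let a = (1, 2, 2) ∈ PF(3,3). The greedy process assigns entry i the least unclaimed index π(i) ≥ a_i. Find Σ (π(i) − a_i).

1

Σπ = 3·4/2 = 6 (π permutes [3]); Σa = 1+2+2 = 5; disp = 6−5 = 1.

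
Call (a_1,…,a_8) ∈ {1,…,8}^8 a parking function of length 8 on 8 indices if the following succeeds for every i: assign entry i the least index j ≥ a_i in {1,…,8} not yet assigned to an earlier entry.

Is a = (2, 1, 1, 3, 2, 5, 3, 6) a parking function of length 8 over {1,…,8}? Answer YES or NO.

Sorted: b = (1, 1, 2, 2, 3, 3, 5, 6).
  b_1=1 ≤ 1
  b_2=1 ≤ 2
  b_3=2 ≤ 3
  b_4=2 ≤ 4
  b_5=3 ≤ 5
  b_6=3 ≤ 6
  b_7=5 ≤ 7
  b_8=6 ≤ 8
All bounds hold ⇒ YES

YES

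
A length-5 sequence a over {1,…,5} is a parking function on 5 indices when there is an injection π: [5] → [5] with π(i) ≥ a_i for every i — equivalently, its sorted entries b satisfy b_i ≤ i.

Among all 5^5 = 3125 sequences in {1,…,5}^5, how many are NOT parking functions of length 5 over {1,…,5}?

|PF| = 1·6^4 = 1·1296 = 1296
One tuple (4,5,5,1,5) → sorted (1,4,5,5,5): b_2=4>2, not a PF.
5^5 − 1296 = 3125 − 1296 = 1829

1829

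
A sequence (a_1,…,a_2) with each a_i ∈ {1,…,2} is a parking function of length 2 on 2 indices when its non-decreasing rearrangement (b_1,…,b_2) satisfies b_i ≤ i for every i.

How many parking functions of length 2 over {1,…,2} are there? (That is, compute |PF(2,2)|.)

#PF = (2+1−2)·(2+1)^{2−1} = 1×3 = 3
E.g. (1,2) → sorted (1,2): b_i ≤ i ∀i, a PF.

3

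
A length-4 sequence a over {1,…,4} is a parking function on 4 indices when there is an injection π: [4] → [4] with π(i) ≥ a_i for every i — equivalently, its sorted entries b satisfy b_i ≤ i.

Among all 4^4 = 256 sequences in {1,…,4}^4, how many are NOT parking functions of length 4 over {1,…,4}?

131

Count = 1·5^3 = 1 · 125 = 125
One tuple (3,3,3,4) → sorted (3,3,3,4): b_1=3>1, not a PF.
Total 256; non-PF = 256−125 = 131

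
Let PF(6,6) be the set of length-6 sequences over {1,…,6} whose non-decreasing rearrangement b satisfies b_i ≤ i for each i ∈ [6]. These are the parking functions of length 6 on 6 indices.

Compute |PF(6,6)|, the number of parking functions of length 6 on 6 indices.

#PF = (7−6)·7^(6−1) = 1 · 16807 = 16807
Example (1,2,4,3,3,3) → sorted (1,2,3,3,3,4): b_i ≤ i ∀i, a PF.

16807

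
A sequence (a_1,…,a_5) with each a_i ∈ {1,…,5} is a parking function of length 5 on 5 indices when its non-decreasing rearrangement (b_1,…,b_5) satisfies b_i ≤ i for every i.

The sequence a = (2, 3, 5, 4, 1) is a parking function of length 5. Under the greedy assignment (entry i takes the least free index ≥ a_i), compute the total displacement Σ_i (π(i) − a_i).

Σπ(i) = 1+…+5 = 15; Σa = 2+3+5+4+1 = 15; disp = 15−15 = 0.

0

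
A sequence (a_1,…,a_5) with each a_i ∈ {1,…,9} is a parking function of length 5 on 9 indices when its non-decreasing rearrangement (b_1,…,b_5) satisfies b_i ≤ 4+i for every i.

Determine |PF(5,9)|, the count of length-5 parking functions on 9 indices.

50000

|PF| = (10−5)·10^(5−1) = 5·10000 = 50000 (Pollak)
One tuple (7,5,3,4,9) → sorted (3,4,5,7,9): b_i ≤ 4+i ∀i, a PF.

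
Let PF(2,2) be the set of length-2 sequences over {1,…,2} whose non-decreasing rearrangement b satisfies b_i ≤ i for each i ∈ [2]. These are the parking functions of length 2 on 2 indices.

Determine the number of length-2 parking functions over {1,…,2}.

#PF = (3−2)·3^(2−1) = 1·3 = 3
Example (1,2) → sorted (1,2): b_i ≤ i ∀i, a PF.

3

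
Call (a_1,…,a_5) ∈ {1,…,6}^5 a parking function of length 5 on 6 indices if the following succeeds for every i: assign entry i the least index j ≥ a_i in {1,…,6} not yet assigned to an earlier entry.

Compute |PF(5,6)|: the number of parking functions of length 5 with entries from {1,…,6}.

|PF(5,6)| = (6+1−5)·(6+1)^{5−1} = 2×2401 = 4802 (Pollak)
One tuple (2,4,2,4,1) → sorted (1,2,2,4,4): b_i ≤ 1+i ∀i, a PF.

4802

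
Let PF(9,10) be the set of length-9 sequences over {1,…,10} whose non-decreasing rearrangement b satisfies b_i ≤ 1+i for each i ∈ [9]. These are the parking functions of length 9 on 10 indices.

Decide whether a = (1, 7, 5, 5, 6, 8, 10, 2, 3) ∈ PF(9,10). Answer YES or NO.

YES

Order a: b = (1, 2, 3, 5, 5, 6, 7, 8, 10).
  b_1=1 ≤ 2
  b_2=2 ≤ 3
  b_3=3 ≤ 4
  b_4=5 ≤ 5
  b_5=5 ≤ 6
  b_6=6 ≤ 7
  b_7=7 ≤ 8
  b_8=8 ≤ 9
  b_9=10 ≤ 10
All bounds hold ⇒ YES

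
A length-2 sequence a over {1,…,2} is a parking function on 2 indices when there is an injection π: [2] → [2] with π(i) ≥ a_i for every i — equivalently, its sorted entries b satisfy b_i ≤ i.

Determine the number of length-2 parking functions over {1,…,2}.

3

Count = 1·3^1 = 1·3 = 3 (Pollak)
Example (2,1) → sorted (1,2): b_i ≤ i ∀i, a PF.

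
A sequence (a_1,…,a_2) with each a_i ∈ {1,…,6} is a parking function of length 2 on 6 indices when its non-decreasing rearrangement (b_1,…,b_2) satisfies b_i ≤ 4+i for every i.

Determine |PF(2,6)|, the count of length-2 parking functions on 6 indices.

#PF = (6−2+1)·(6+1)^(2−1) = 5×7 = 35 (Konheim–Weiss)
E.g. (5,1) → sorted (1,5): b_i ≤ 4+i ∀i, a PF.

35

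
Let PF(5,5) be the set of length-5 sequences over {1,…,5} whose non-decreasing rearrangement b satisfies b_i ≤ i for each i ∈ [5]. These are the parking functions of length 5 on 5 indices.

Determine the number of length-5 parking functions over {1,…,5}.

|PF| = (5+1−5)·(5+1)^{5−1} = 1×1296 = 1296
Example (3,1,3,1,3) → sorted (1,1,3,3,3): b_i ≤ i ∀i, a PF.

1296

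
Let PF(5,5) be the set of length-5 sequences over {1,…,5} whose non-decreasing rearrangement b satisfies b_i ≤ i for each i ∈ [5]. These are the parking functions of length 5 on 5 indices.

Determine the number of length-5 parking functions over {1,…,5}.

1296

Count = (5+1−5)·(5+1)^{5−1} = 1 · 1296 = 1296
Check (1,3,2,5,2) → sorted (1,2,2,3,5): b_i ≤ i ∀i, a PF.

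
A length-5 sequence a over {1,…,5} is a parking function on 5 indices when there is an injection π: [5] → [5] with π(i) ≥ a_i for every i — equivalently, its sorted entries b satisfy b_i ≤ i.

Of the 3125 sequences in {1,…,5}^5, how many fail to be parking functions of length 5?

Count = (6−5)·6^(5−1) = 1×1296 = 1296
One tuple (5,2,4,5,3) → sorted (2,3,4,5,5): b_1=2>1, not a PF.
5^5 − 1296 = 3125 − 1296 = 1829

1829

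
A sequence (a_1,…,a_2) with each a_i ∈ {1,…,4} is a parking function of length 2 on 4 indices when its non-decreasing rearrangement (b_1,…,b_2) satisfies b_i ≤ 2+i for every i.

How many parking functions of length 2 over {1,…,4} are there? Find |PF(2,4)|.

#PF = 3·5^1 = 3×5 = 15 (Konheim–Weiss)
One tuple (2,3) → sorted (2,3): b_i ≤ 2+i ∀i, a PF.

15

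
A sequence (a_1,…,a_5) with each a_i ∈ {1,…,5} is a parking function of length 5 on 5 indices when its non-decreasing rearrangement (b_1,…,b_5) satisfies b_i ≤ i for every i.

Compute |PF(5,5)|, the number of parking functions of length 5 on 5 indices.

|PF| = 1·6^4 = 1 · 1296 = 1296 [KW]
E.g. (1,1,4,2,4) → sorted (1,1,2,4,4): b_i ≤ i ∀i, a PF.

1296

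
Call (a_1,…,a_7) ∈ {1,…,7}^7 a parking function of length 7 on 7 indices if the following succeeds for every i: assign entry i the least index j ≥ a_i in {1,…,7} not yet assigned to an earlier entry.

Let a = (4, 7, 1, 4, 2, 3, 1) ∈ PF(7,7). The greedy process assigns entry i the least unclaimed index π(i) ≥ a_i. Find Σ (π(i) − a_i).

Σπ = 28 ({1..7} each once); Σa = 4+7+1+4+2+3+1 = 22; disp = 28−22 = 6.

6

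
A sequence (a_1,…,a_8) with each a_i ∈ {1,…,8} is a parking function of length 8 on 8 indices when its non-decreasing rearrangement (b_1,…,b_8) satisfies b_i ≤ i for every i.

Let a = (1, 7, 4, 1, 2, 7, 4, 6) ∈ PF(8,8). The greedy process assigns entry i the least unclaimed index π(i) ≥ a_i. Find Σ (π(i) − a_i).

4

Σπ(i) = 1+…+8 = 36; Σa = 1+7+4+1+2+7+4+6 = 32; disp = 36−32 = 4.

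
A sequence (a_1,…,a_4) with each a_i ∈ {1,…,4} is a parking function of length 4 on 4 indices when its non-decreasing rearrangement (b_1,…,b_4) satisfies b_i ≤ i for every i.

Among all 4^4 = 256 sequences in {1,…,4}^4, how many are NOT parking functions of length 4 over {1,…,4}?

131

Count = (5−4)·5^(4−1) = 1×125 = 125 (Pollak)
Check (1,3,3,3) → sorted (1,3,3,3): b_2=3>2, not a PF.
4^4 − 125 = 256 − 125 = 131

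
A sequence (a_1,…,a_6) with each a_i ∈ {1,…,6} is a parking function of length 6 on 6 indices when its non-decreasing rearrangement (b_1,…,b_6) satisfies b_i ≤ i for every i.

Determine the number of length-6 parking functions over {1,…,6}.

16807

Count = (7−6)·7^(6−1) = 1 · 16807 = 16807 (Konheim–Weiss)
Check (3,4,4,3,1,1) → sorted (1,1,3,3,4,4): b_i ≤ i ∀i, a PF.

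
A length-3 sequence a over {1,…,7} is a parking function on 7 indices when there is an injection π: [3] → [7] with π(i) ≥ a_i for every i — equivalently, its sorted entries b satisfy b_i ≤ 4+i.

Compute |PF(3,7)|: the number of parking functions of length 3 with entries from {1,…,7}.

|PF(3,7)| = (7+1−3)·(7+1)^{3−1} = 5×64 = 320
One tuple (4,2,6) → sorted (2,4,6): b_i ≤ 4+i ∀i, a PF.

320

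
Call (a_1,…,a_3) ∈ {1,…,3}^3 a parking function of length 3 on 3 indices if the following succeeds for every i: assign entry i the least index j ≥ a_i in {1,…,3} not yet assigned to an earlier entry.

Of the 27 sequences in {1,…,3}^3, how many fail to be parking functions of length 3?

11

#PF = 1·4^2 = 1·16 = 16 [KW]
Example (2,3,2) → sorted (2,2,3): b_1=2>1, not a PF.
3^3 − 16 = 27 − 16 = 11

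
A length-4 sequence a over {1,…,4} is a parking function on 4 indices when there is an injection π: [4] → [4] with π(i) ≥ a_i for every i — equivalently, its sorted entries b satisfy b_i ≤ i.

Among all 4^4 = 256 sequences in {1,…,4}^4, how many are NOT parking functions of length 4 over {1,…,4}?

131

#PF = (4+1−4)·(4+1)^{4−1} = 1 · 125 = 125 [KW]
One tuple (4,3,4,2) → sorted (2,3,4,4): b_1=2>1, not a PF.
So 256 − 125 = 131 fail.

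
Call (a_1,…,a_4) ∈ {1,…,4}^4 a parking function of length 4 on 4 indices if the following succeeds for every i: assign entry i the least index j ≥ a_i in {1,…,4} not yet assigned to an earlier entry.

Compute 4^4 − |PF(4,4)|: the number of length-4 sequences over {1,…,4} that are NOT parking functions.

131

|PF| = (5−4)·5^(4−1) = 1 · 125 = 125 (Pollak)
Check (4,3,4,3) → sorted (3,3,4,4): b_1=3>1, not a PF.
So 256 − 125 = 131 fail.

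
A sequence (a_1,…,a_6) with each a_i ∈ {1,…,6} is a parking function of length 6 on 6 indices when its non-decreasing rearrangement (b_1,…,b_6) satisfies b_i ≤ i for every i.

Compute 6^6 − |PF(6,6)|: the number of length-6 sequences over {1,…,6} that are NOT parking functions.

29849

Count = (6−6+1)·(6+1)^(6−1) = 1 · 16807 = 16807 [KW]
Check (2,6,6,4,5,6) → sorted (2,4,5,6,6,6): b_1=2>1, not a PF.
So 46656 − 16807 = 29849 fail.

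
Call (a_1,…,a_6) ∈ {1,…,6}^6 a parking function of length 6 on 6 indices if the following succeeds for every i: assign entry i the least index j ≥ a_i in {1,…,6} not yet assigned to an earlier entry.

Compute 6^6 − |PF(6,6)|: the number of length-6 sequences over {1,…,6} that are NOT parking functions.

|PF(6,6)| = (6+1−6)·(6+1)^{6−1} = 1×16807 = 16807 (Konheim–Weiss)
One tuple (5,5,2,6,2,2) → sorted (2,2,2,5,5,6): b_1=2>1, not a PF.
So 46656 − 16807 = 29849 fail.

29849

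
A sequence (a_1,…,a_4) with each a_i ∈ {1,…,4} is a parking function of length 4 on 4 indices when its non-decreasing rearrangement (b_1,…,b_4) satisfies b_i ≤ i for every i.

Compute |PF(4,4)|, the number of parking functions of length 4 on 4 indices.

Count = (5−4)·5^(4−1) = 1·125 = 125
Example (4,3,1,2) → sorted (1,2,3,4): b_i ≤ i ∀i, a PF.

125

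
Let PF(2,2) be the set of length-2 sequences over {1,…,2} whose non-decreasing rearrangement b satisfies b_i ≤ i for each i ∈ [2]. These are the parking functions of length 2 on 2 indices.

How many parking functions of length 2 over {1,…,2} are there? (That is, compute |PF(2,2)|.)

3

Count = (3−2)·3^(2−1) = 1·3 = 3 (Konheim–Weiss)
One tuple (1,2) → sorted (1,2): b_i ≤ i ∀i, a PF.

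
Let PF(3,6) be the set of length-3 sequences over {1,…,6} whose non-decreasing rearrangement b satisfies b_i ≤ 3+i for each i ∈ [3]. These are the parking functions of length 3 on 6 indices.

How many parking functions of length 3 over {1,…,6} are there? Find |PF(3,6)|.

196

|PF| = 4·7^2 = 4 · 49 = 196 (Pollak)
Example (5,6,2) → sorted (2,5,6): b_i ≤ 3+i ∀i, a PF.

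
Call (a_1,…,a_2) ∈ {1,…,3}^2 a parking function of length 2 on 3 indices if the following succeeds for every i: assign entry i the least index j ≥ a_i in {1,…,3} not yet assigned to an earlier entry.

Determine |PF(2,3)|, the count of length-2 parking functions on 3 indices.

8

|PF(2,3)| = (4−2)·4^(2−1) = 2×4 = 8 (Pollak)
One tuple (3,2) → sorted (2,3): b_i ≤ 1+i ∀i, a PF.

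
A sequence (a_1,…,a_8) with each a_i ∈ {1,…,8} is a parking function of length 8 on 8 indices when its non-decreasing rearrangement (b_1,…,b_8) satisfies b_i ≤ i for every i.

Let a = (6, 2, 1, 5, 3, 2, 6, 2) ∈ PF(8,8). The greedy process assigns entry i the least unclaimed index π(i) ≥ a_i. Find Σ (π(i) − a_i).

Σπ = 8·9/2 = 36 (π permutes [8]); Σa = 6+2+1+5+3+2+6+2 = 27; disp = 36−27 = 9.

9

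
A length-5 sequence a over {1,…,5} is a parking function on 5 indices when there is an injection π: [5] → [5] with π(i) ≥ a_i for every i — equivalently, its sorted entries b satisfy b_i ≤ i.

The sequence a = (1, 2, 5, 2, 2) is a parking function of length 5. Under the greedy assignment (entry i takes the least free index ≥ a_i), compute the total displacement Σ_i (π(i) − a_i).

3

Σπ = 5·6/2 = 15 (π permutes [5]); Σa = 1+2+5+2+2 = 12; disp = 15−12 = 3.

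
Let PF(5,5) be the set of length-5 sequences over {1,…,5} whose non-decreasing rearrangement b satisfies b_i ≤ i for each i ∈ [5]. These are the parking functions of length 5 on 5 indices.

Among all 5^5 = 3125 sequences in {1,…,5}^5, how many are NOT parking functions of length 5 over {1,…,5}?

1829

#PF = (5−5+1)·(5+1)^(5−1) = 1·1296 = 1296 (Pollak)
Example (4,5,5,4,1) → sorted (1,4,4,5,5): b_2=4>2, not a PF.
5^5 − 1296 = 3125 − 1296 = 1829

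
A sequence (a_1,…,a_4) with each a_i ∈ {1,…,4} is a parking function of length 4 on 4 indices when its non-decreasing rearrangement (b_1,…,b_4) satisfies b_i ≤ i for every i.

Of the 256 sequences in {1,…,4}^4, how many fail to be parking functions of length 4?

|PF| = (5−4)·5^(4−1) = 1 · 125 = 125 (Pollak)
Check (1,3,4,4) → sorted (1,3,4,4): b_2=3>2, not a PF.
So 256 − 125 = 131 fail.

131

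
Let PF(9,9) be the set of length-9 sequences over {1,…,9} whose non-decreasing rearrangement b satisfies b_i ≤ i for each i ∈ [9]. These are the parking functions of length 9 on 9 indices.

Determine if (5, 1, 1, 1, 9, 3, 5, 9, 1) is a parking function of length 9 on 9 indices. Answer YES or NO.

Sorted: b = (1, 1, 1, 1, 3, 5, 5, 9, 9).
  b_1=1 ≤ 1
  b_2=1 ≤ 2
  b_3=1 ≤ 3
  b_4=1 ≤ 4
  b_5=3 ≤ 5
  b_6=5 ≤ 6
  b_7=5 ≤ 7
  b_8=9 > 8
  fails at i=8 ⇒ NO

NO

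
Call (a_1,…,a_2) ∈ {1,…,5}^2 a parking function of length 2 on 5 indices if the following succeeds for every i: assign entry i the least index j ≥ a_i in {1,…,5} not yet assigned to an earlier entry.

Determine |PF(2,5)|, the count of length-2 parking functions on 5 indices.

Count = (6−2)·6^(2−1) = 4×6 = 24 (Konheim–Weiss)
Example (3,2) → sorted (2,3): b_i ≤ 3+i ∀i, a PF.

24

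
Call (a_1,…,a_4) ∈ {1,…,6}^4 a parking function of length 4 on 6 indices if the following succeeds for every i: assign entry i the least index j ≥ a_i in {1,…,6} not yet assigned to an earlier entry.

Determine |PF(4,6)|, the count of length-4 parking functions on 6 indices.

#PF = (7−4)·7^(4−1) = 3×343 = 1029
One tuple (2,3,1,3) → sorted (1,2,3,3): b_i ≤ 2+i ∀i, a PF.

1029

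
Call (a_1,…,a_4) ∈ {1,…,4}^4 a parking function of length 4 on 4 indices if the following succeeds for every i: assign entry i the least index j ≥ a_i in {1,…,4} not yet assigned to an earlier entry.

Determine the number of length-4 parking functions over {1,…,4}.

Count = 1·5^3 = 1·125 = 125 (Konheim–Weiss)
Example (3,2,2,1) → sorted (1,2,2,3): b_i ≤ i ∀i, a PF.

125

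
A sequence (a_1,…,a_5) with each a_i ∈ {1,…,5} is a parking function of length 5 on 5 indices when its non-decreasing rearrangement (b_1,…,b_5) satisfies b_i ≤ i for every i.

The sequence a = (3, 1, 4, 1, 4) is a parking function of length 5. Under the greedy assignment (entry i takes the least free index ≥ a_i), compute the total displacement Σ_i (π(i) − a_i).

Σπ = 5·6/2 = 15 (π permutes [5]); Σa = 3+1+4+1+4 = 13; disp = 15−13 = 2.

2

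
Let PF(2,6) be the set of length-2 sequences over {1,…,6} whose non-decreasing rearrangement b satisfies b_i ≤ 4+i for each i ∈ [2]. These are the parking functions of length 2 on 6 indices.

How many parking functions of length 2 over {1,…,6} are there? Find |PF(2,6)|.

35

Count = 5·7^1 = 5·7 = 35
One tuple (4,5) → sorted (4,5): b_i ≤ 4+i ∀i, a PF.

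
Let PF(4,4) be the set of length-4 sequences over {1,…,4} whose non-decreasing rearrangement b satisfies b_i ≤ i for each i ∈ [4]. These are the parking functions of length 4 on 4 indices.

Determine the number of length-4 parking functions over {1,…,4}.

|PF(4,4)| = 1·5^3 = 1 · 125 = 125 [KW]
One tuple (1,1,1,4) → sorted (1,1,1,4): b_i ≤ i ∀i, a PF.

125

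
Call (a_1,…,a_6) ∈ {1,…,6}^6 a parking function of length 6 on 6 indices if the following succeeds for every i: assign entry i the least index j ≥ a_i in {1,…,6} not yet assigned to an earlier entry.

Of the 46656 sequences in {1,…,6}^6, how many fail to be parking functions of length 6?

#PF = 1·7^5 = 1 · 16807 = 16807
E.g. (2,4,5,6,3,4) → sorted (2,3,4,4,5,6): b_1=2>1, not a PF.
Total 46656; non-PF = 46656−16807 = 29849

29849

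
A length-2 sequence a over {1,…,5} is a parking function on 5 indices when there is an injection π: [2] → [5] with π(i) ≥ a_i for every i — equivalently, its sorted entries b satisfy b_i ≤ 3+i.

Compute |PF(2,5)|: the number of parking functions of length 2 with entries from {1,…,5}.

24

Count = 4·6^1 = 4·6 = 24
E.g. (5,4) → sorted (4,5): b_i ≤ 3+i ∀i, a PF.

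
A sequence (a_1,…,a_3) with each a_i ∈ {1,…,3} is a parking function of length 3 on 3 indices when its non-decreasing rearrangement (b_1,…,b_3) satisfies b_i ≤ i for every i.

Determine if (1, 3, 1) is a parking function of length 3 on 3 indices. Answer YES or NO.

Order a: b = (1, 1, 3).
  b_1=1 ≤ 1
  b_2=1 ≤ 2
  b_3=3 ≤ 3
All bounds hold ⇒ YES

YES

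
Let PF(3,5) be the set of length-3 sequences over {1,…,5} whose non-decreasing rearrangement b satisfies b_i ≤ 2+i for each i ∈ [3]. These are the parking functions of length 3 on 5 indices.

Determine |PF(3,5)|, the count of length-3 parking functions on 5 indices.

108

|PF(3,5)| = (5+1−3)·(5+1)^{3−1} = 3×36 = 108 [KW]
One tuple (4,1,3) → sorted (1,3,4): b_i ≤ 2+i ∀i, a PF.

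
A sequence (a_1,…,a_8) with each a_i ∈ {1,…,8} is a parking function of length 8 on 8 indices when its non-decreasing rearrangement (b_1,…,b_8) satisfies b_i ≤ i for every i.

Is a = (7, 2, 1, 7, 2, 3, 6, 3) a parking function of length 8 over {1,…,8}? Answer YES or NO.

YES

Rearranged: b = (1, 2, 2, 3, 3, 6, 7, 7).
  b_1=1 ≤ 1
  b_2=2 ≤ 2
  b_3=2 ≤ 3
  b_4=3 ≤ 4
  b_5=3 ≤ 5
  b_6=6 ≤ 6
  b_7=7 ≤ 7
  b_8=7 ≤ 8
All bounds hold ⇒ YES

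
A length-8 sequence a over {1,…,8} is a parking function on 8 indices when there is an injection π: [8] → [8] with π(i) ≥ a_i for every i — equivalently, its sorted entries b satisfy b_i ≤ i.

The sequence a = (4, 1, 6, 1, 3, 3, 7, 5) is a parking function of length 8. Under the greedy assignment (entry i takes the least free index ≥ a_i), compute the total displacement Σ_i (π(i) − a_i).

Σπ(i) = 1+…+8 = 36; Σa = 4+1+6+1+3+3+7+5 = 30; disp = 36−30 = 6.

6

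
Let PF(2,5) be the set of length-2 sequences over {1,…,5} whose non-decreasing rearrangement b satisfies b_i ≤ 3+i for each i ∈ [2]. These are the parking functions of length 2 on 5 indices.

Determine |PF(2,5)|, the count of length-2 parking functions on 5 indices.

24

#PF = (5+1−2)·(5+1)^{2−1} = 4 · 6 = 24 (Konheim–Weiss)
One tuple (4,5) → sorted (4,5): b_i ≤ 3+i ∀i, a PF.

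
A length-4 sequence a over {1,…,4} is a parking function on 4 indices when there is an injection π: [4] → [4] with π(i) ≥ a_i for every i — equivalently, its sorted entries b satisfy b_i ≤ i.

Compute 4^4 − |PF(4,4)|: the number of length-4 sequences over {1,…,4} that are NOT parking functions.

131

Count = (4−4+1)·(4+1)^(4−1) = 1·125 = 125 (Konheim–Weiss)
Example (4,4,3,2) → sorted (2,3,4,4): b_1=2>1, not a PF.
4^4 − 125 = 256 − 125 = 131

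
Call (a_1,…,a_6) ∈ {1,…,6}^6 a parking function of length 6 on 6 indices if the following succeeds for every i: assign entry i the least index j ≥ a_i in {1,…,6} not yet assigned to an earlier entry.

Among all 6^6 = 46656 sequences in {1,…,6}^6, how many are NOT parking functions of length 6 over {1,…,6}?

29849

|PF| = (7−6)·7^(6−1) = 1×16807 = 16807 [KW]
Check (5,2,3,4,5,5) → sorted (2,3,4,5,5,5): b_1=2>1, not a PF.
So 46656 − 16807 = 29849 fail.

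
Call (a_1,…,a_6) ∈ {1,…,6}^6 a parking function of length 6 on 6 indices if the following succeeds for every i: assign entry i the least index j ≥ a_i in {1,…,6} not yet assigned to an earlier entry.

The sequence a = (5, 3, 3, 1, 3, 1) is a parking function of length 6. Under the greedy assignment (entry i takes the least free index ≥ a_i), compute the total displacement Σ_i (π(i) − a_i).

Σπ = 6·7/2 = 21 (π permutes [6]); Σa = 5+3+3+1+3+1 = 16; disp = 21−16 = 5.

5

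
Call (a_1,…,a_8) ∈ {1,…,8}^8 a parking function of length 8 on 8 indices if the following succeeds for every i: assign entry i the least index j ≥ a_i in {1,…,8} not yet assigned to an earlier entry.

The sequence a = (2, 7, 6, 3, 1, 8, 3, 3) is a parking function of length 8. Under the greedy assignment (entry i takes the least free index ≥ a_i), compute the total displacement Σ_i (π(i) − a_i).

3

Σπ(i) = 1+…+8 = 36; Σa = 2+7+6+3+1+8+3+3 = 33; disp = 36−33 = 3.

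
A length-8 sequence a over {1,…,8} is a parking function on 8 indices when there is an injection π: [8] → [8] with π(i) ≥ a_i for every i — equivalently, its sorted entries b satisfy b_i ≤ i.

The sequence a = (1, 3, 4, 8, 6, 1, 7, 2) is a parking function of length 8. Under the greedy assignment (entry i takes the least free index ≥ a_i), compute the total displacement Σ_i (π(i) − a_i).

Σπ(i) = 1+…+8 = 36; Σa = 1+3+4+8+6+1+7+2 = 32; disp = 36−32 = 4.

4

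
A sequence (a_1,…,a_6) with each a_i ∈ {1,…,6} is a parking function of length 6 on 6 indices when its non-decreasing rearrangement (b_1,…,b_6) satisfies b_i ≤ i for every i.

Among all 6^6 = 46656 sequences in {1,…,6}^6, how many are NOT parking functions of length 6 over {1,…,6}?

Count = 1·7^5 = 1 · 16807 = 16807
Check (5,4,5,4,5,5) → sorted (4,4,5,5,5,5): b_1=4>1, not a PF.
Total 46656; non-PF = 46656−16807 = 29849

29849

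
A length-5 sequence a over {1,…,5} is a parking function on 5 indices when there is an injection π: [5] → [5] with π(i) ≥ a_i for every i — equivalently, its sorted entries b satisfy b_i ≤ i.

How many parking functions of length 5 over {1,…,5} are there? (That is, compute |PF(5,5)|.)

1296

|PF(5,5)| = (6−5)·6^(5−1) = 1 · 1296 = 1296 [KW]
One tuple (2,1,3,4,3) → sorted (1,2,3,3,4): b_i ≤ i ∀i, a PF.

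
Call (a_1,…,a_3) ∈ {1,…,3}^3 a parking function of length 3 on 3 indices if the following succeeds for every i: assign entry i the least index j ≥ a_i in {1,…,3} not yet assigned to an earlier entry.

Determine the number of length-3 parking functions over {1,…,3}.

#PF = (4−3)·4^(3−1) = 1·16 = 16 [KW]
Example (1,3,2) → sorted (1,2,3): b_i ≤ i ∀i, a PF.

16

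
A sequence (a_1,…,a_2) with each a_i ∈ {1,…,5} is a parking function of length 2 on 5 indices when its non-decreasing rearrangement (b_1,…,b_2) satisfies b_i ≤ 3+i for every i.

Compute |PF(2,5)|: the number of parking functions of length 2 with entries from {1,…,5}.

24

Count = (5+1−2)·(5+1)^{2−1} = 4×6 = 24 (Konheim–Weiss)
Check (1,3) → sorted (1,3): b_i ≤ 3+i ∀i, a PF.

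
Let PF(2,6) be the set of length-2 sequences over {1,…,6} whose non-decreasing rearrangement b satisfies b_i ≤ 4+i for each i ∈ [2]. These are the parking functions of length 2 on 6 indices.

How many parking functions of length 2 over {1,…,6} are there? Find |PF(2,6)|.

35

#PF = (7−2)·7^(2−1) = 5×7 = 35 (Pollak)
One tuple (1,2) → sorted (1,2): b_i ≤ 4+i ∀i, a PF.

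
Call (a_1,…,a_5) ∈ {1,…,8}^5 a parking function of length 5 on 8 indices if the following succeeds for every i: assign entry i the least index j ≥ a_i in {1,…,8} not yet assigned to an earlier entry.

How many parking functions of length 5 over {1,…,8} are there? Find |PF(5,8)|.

26244

Count = (8+1−5)·(8+1)^{5−1} = 4 · 6561 = 26244 (Pollak)
Example (3,2,3,4,5) → sorted (2,3,3,4,5): b_i ≤ 3+i ∀i, a PF.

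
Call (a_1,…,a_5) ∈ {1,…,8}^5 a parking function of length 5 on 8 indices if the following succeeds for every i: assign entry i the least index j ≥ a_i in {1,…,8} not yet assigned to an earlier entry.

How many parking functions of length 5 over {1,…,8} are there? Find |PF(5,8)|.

|PF| = (8+1−5)·(8+1)^{5−1} = 4×6561 = 26244 (Pollak)
Example (7,3,6,2,7) → sorted (2,3,6,7,7): b_i ≤ 3+i ∀i, a PF.

26244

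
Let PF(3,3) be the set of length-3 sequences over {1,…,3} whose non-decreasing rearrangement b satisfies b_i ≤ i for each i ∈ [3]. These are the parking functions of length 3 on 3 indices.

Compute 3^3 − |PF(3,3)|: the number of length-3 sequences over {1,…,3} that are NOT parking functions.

11

|PF(3,3)| = (3+1−3)·(3+1)^{3−1} = 1·16 = 16 (Pollak)
One tuple (3,3,3) → sorted (3,3,3): b_1=3>1, not a PF.
3^3 − 16 = 27 − 16 = 11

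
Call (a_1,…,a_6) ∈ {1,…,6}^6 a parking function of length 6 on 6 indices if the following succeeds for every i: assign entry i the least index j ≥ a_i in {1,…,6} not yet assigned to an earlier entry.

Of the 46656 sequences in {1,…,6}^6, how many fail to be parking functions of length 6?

29849

|PF(6,6)| = (7−6)·7^(6−1) = 1×16807 = 16807 (Konheim–Weiss)
Example (6,5,3,4,6,3) → sorted (3,3,4,5,6,6): b_1=3>1, not a PF.
6^6 − 16807 = 46656 − 16807 = 29849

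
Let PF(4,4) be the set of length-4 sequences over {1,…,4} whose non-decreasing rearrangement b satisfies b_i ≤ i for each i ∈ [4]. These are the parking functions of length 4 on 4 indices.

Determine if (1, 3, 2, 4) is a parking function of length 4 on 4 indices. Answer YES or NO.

Order a: b = (1, 2, 3, 4).
  b_1=1 ≤ 1
  b_2=2 ≤ 2
  b_3=3 ≤ 3
  b_4=4 ≤ 4
All bounds hold ⇒ YES

YES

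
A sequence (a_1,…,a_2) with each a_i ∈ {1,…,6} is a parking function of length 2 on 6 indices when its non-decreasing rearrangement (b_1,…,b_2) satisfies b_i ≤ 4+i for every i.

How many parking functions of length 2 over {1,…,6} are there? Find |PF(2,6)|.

#PF = (7−2)·7^(2−1) = 5·7 = 35 (Pollak)
One tuple (5,1) → sorted (1,5): b_i ≤ 4+i ∀i, a PF.

35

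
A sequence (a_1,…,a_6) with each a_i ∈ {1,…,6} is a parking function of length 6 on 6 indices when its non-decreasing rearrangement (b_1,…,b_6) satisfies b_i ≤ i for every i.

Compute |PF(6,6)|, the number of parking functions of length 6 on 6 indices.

Count = (6+1−6)·(6+1)^{6−1} = 1×16807 = 16807 [KW]
Example (4,1,3,1,3,5) → sorted (1,1,3,3,4,5): b_i ≤ i ∀i, a PF.

16807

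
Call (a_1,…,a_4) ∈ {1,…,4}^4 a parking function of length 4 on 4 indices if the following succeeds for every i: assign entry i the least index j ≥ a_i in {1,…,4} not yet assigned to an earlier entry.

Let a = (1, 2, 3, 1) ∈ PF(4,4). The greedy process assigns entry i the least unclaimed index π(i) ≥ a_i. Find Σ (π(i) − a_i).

3

Σπ = 10 ({1..4} each once); Σa = 1+2+3+1 = 7; disp = 10−7 = 3.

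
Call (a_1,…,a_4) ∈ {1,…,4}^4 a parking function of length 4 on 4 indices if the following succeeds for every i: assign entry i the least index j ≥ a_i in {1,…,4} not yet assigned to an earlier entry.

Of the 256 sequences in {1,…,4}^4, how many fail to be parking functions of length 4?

131

|PF(4,4)| = (4+1−4)·(4+1)^{4−1} = 1×125 = 125
One tuple (4,3,3,1) → sorted (1,3,3,4): b_2=3>2, not a PF.
So 256 − 125 = 131 fail.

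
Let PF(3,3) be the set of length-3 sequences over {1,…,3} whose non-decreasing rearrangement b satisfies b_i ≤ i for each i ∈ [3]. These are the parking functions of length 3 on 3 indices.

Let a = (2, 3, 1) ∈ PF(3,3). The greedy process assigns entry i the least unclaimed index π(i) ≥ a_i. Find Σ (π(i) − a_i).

0

Σπ = 6 ({1..3} each once); Σa = 2+3+1 = 6; disp = 6−6 = 0.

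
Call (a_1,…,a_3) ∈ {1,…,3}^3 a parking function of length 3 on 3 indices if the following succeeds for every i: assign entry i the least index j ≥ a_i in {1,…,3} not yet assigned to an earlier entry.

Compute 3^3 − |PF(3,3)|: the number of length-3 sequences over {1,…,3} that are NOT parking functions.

|PF| = (4−3)·4^(3−1) = 1·16 = 16 [KW]
E.g. (3,3,2) → sorted (2,3,3): b_1=2>1, not a PF.
3^3 − 16 = 27 − 16 = 11

11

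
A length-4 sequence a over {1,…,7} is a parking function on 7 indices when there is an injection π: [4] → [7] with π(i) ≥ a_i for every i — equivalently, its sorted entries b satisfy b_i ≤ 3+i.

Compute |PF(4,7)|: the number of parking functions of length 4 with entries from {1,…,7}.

#PF = (7+1−4)·(7+1)^{4−1} = 4·512 = 2048
Check (4,4,2,4) → sorted (2,4,4,4): b_i ≤ 3+i ∀i, a PF.

2048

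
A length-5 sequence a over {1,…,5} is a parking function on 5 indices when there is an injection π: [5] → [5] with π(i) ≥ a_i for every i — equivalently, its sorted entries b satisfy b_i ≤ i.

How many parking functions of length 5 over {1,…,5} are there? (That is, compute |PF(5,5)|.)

#PF = (5+1−5)·(5+1)^{5−1} = 1×1296 = 1296
Check (5,1,3,2,3) → sorted (1,2,3,3,5): b_i ≤ i ∀i, a PF.

1296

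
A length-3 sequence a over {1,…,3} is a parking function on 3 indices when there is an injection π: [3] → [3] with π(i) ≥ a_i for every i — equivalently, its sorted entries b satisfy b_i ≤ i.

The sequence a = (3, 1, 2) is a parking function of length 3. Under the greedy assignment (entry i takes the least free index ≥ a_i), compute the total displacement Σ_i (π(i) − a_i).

0

Σπ(i) = 1+…+3 = 6; Σa = 3+1+2 = 6; disp = 6−6 = 0.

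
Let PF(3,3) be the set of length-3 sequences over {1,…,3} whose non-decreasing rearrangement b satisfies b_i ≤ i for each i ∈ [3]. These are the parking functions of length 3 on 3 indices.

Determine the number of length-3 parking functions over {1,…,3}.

16

#PF = 1·4^2 = 1 · 16 = 16 (Pollak)
E.g. (2,1,1) → sorted (1,1,2): b_i ≤ i ∀i, a PF.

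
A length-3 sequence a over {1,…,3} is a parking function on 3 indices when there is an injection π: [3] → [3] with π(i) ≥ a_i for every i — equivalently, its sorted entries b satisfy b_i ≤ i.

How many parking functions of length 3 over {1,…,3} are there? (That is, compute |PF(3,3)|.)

Count = (3+1−3)·(3+1)^{3−1} = 1·16 = 16
Example (3,1,2) → sorted (1,2,3): b_i ≤ i ∀i, a PF.

16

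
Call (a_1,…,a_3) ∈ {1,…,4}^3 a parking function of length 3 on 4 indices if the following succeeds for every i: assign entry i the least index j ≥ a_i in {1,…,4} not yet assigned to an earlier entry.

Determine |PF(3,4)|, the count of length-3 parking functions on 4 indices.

50

|PF| = (4+1−3)·(4+1)^{3−1} = 2×25 = 50
Check (4,2,2) → sorted (2,2,4): b_i ≤ 1+i ∀i, a PF.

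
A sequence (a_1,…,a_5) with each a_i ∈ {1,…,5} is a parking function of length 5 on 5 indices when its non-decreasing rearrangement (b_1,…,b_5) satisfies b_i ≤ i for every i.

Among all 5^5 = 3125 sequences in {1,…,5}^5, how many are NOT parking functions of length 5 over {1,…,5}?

1829

Count = (5+1−5)·(5+1)^{5−1} = 1 · 1296 = 1296 [KW]
One tuple (5,5,4,3,3) → sorted (3,3,4,5,5): b_1=3>1, not a PF.
Total 3125; non-PF = 3125−1296 = 1829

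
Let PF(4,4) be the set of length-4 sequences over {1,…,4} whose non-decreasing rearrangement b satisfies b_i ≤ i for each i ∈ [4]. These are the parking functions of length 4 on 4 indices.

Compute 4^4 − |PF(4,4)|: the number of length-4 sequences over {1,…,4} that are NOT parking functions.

131

Count = 1·5^3 = 1×125 = 125 [KW]
E.g. (4,4,4,3) → sorted (3,4,4,4): b_1=3>1, not a PF.
Total 256; non-PF = 256−125 = 131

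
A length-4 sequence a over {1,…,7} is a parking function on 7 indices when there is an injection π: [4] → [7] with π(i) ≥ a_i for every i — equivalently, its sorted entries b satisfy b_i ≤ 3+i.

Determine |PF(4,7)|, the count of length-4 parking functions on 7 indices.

2048

|PF| = (8−4)·8^(4−1) = 4 · 512 = 2048 (Konheim–Weiss)
Example (1,5,2,4) → sorted (1,2,4,5): b_i ≤ 3+i ∀i, a PF.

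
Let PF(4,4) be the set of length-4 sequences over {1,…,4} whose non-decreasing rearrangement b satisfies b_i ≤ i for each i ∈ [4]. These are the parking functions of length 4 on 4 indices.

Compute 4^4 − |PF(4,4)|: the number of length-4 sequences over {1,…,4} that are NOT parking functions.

Count = (4+1−4)·(4+1)^{4−1} = 1 · 125 = 125 (Konheim–Weiss)
E.g. (2,4,3,4) → sorted (2,3,4,4): b_1=2>1, not a PF.
4^4 − 125 = 256 − 125 = 131

131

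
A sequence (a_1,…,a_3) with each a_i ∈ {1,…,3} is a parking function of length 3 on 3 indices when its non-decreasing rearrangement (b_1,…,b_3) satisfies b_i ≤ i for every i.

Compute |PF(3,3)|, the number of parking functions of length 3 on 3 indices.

16

Count = (4−3)·4^(3−1) = 1 · 16 = 16 (Pollak)
Check (2,1,1) → sorted (1,1,2): b_i ≤ i ∀i, a PF.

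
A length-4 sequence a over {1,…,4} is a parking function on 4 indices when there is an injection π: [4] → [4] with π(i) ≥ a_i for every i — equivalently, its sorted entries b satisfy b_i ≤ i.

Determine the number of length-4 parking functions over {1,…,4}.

Count = (4−4+1)·(4+1)^(4−1) = 1 · 125 = 125 (Pollak)
One tuple (1,1,4,1) → sorted (1,1,1,4): b_i ≤ i ∀i, a PF.

125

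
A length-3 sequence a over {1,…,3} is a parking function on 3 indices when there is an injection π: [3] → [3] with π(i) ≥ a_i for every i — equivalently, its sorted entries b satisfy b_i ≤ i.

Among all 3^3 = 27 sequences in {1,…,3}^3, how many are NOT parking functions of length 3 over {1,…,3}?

Count = (4−3)·4^(3−1) = 1 · 16 = 16 (Pollak)
Check (2,3,2) → sorted (2,2,3): b_1=2>1, not a PF.
3^3 − 16 = 27 − 16 = 11

11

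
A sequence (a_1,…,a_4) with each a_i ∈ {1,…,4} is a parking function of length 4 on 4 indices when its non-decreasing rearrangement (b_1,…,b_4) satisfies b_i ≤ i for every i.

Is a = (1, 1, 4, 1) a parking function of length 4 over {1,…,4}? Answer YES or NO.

Rearranged: b = (1, 1, 1, 4).
  b_1=1 ≤ 1
  b_2=1 ≤ 2
  b_3=1 ≤ 3
  b_4=4 ≤ 4
All bounds hold ⇒ YES

YES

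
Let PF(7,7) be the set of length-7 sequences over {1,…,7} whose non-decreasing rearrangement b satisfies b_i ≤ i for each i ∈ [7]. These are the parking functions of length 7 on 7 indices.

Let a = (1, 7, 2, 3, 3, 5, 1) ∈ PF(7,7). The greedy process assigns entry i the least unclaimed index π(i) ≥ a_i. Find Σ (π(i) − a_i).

Σπ(i) = 1+…+7 = 28; Σa = 1+7+2+3+3+5+1 = 22; disp = 28−22 = 6.

6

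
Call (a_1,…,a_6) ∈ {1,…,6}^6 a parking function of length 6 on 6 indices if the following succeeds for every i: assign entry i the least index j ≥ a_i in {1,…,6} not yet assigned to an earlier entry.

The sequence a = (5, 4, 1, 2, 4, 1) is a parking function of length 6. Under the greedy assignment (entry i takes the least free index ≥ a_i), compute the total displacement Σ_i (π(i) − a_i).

4

Σπ = 21 ({1..6} each once); Σa = 5+4+1+2+4+1 = 17; disp = 21−17 = 4.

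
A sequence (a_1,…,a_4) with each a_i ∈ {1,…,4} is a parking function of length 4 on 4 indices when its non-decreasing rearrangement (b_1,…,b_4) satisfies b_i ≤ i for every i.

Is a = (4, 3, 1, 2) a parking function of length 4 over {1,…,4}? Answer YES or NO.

Rearranged: b = (1, 2, 3, 4).
  b_1=1 ≤ 1
  b_2=2 ≤ 2
  b_3=3 ≤ 3
  b_4=4 ≤ 4
All bounds hold ⇒ YES

YES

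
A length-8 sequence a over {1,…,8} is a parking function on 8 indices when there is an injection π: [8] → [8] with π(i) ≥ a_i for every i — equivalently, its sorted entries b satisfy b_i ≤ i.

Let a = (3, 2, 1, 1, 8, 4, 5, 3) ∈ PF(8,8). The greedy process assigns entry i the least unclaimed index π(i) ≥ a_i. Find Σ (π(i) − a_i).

Σπ = 36 ({1..8} each once); Σa = 3+2+1+1+8+4+5+3 = 27; disp = 36−27 = 9.

9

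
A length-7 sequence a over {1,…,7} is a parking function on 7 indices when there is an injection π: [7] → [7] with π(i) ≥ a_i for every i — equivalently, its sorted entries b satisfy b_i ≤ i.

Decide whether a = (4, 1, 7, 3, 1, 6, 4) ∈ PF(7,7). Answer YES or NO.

Sorted: b = (1, 1, 3, 4, 4, 6, 7).
  b_1=1 ≤ 1
  b_2=1 ≤ 2
  b_3=3 ≤ 3
  b_4=4 ≤ 4
  b_5=4 ≤ 5
  b_6=6 ≤ 6
  b_7=7 ≤ 7
All bounds hold ⇒ YES

YES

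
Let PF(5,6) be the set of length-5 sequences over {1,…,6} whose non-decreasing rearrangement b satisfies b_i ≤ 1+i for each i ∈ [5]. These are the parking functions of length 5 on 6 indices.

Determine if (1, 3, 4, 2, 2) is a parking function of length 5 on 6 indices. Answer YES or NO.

YES

Order a: b = (1, 2, 2, 3, 4).
  b_1=1 ≤ 2
  b_2=2 ≤ 3
  b_3=2 ≤ 4
  b_4=3 ≤ 5
  b_5=4 ≤ 6
All bounds hold ⇒ YES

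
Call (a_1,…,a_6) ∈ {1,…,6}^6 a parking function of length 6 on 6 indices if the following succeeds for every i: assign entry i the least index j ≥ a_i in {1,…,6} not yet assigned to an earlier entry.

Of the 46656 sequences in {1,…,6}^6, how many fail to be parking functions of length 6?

29849

|PF(6,6)| = 1·7^5 = 1·16807 = 16807 (Pollak)
One tuple (2,4,5,5,5,4) → sorted (2,4,4,5,5,5): b_1=2>1, not a PF.
Total 46656; non-PF = 46656−16807 = 29849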